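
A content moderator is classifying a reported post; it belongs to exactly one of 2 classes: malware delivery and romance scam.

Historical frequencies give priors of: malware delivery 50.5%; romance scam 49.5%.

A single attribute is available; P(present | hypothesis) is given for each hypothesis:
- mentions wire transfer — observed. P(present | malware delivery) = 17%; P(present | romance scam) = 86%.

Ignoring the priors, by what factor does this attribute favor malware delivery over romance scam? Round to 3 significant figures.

The Bayes factor is the ratio of the two likelihoods.
  malware delivery: 0.17
  romance scam: 0.86
Bayes factor = 0.17 / 0.86 ≈ 0.198

0.198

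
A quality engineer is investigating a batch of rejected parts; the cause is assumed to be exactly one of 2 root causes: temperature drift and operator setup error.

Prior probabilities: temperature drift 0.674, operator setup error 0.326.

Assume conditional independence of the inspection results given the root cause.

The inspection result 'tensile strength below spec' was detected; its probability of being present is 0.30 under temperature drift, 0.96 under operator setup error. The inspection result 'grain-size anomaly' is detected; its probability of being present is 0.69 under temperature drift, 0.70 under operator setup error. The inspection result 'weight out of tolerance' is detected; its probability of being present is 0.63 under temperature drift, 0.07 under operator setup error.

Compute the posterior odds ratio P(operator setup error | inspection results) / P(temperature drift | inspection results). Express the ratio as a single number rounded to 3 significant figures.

The normalizing constant cancels in an odds ratio, so compute prior × likelihood for the two hypotheses only:
  operator setup error: 0.326 × 0.96 × 0.70 × 0.07 = 0.015335
  temperature drift: 0.674 × 0.30 × 0.69 × 0.63 = 0.087896
Posterior odds = 0.015335 / 0.087896 ≈ 0.174.

0.174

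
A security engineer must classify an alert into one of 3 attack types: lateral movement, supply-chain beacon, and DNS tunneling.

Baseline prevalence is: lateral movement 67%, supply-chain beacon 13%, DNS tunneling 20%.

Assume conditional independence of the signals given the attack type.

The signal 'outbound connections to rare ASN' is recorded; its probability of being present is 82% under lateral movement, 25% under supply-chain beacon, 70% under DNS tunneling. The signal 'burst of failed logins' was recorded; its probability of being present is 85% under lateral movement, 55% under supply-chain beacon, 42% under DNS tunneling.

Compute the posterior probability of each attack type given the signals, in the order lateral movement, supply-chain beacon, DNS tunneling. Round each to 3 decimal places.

0.859, 0.033, 0.108

For each hypothesis, the unnormalized posterior weight is prior × product of the signal likelihoods:
  lateral movement: 0.67 × 0.82 × 0.85 = 0.46699
  supply-chain beacon: 0.13 × 0.25 × 0.55 = 0.017875
  DNS tunneling: 0.20 × 0.70 × 0.42 = 0.0588
The unnormalized weights sum to 0.54366.
P(lateral movement | evidence) = 0.46699 / 0.54366 ≈ 0.859
P(supply-chain beacon | evidence) = 0.017875 / 0.54366 ≈ 0.033
P(DNS tunneling | evidence) = 0.0588 / 0.54366 ≈ 0.108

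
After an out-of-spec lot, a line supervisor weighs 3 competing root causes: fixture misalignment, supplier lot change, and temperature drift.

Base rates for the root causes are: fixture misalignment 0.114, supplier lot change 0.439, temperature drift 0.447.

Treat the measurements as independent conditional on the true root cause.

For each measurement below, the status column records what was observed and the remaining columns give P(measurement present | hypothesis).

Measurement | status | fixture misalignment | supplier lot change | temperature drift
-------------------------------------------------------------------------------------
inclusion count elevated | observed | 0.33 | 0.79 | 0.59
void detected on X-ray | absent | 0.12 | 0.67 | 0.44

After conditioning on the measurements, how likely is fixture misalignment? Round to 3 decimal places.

0.112

Multiply each prior by the joint likelihood of the measurement pattern (using 1 − P(present | H) for each absent measurement):
  fixture misalignment: 0.114 × 0.33 × (1 − 0.12) = 0.033106
  supplier lot change: 0.439 × 0.79 × (1 − 0.67) = 0.11445
  temperature drift: 0.447 × 0.59 × (1 − 0.44) = 0.14769
Normalizing constant Z = 0.033106 + 0.11445 + 0.14769 = 0.29524.
P(fixture misalignment | evidence) = 0.033106 / 0.29524 ≈ 0.112.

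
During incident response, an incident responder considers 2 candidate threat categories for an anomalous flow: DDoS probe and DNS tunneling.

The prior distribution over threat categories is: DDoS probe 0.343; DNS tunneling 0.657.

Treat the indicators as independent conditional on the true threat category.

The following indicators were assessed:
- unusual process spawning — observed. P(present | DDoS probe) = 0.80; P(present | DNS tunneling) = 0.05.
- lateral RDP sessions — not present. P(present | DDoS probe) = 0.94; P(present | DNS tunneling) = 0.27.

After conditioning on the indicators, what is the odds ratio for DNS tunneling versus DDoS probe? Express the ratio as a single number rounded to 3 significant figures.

1.46

Unnormalized posterior weight (prior times the indicator likelihoods) for each of the two hypotheses (using 1 − P(present | H) for each absent indicator):
  DNS tunneling: 0.657 × 0.05 × (1 − 0.27) = 0.023981
  DDoS probe: 0.343 × 0.80 × (1 − 0.94) = 0.016464
Posterior odds = 0.023981 / 0.016464 ≈ 1.46.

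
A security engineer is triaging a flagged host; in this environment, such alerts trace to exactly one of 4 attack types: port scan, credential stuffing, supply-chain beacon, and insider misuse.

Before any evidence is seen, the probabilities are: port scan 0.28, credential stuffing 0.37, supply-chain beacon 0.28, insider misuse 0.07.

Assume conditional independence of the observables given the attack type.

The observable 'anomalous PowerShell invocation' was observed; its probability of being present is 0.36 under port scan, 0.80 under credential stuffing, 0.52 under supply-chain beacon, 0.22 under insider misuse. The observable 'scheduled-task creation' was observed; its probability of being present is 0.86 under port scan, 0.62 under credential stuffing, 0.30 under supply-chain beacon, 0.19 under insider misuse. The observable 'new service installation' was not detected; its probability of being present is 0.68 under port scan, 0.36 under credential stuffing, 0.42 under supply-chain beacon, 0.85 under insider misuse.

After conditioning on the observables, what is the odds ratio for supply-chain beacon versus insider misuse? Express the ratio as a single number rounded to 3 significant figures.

57.7

The normalizing constant cancels in an odds ratio, so compute prior × likelihood for the two hypotheses only (using 1 − P(present | H) for each absent observable):
  supply-chain beacon: 0.28 × 0.52 × 0.30 × (1 − 0.42) = 0.025334
  insider misuse: 0.07 × 0.22 × 0.19 × (1 − 0.85) = 0.0004389
Posterior odds = 0.025334 / 0.0004389 ≈ 57.7.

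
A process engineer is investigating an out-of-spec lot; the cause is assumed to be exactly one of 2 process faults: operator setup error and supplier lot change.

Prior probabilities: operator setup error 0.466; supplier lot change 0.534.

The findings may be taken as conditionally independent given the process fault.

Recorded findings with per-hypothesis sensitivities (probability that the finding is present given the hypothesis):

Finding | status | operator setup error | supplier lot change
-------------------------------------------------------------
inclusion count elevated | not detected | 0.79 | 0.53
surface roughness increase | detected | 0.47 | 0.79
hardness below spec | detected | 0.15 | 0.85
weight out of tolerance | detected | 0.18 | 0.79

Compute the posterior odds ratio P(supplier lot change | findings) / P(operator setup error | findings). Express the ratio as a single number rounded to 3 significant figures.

The normalizing constant cancels in an odds ratio, so compute prior × likelihood for the two hypotheses only (using 1 − P(present | H) for each absent finding):
  supplier lot change: 0.534 × (1 − 0.53) × 0.79 × 0.85 × 0.79 = 0.13314
  operator setup error: 0.466 × (1 − 0.79) × 0.47 × 0.15 × 0.18 = 0.0012418
Odds(supplier lot change : operator setup error) = 0.13314 / 0.0012418 ≈ 107.

107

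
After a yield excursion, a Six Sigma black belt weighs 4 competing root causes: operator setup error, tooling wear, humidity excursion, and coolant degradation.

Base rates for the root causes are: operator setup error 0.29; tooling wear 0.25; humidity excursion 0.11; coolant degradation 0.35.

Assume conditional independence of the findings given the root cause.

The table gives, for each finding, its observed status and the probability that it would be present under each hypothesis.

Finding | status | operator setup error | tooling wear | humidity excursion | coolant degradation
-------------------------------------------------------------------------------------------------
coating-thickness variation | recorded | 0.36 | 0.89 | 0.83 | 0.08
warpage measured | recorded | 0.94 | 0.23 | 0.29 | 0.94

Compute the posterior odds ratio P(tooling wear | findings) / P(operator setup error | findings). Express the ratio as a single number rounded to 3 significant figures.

0.521

Posterior odds equal prior odds times the likelihood ratio; only the two competing hypotheses matter.
  tooling wear: 0.25 × 0.89 × 0.23 = 0.051175
  operator setup error: 0.29 × 0.36 × 0.94 = 0.098136
Odds(tooling wear : operator setup error) = 0.051175 / 0.098136 ≈ 0.521.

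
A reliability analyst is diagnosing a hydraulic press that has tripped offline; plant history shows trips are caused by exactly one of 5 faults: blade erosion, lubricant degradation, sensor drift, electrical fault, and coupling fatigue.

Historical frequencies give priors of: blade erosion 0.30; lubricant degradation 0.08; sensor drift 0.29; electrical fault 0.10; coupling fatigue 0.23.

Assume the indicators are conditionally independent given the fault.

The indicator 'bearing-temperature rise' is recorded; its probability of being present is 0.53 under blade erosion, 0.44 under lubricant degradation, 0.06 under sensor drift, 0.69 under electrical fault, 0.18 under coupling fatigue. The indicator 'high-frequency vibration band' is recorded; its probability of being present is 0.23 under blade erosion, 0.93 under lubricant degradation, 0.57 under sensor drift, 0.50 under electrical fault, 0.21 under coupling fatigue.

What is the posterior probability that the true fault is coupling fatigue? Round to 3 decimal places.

By Bayes' rule with conditional independence, the unnormalized weight for each hypothesis is prior × ∏ likelihoods:
  blade erosion: 0.30 × 0.53 × 0.23 = 0.03657
  lubricant degradation: 0.08 × 0.44 × 0.93 = 0.032736
  sensor drift: 0.29 × 0.06 × 0.57 = 0.009918
  electrical fault: 0.10 × 0.69 × 0.50 = 0.0345
  coupling fatigue: 0.23 × 0.18 × 0.21 = 0.008694
Marginal likelihood of the evidence = 0.12242.
P(coupling fatigue | evidence) = 0.008694 / 0.12242 ≈ 0.071.

0.071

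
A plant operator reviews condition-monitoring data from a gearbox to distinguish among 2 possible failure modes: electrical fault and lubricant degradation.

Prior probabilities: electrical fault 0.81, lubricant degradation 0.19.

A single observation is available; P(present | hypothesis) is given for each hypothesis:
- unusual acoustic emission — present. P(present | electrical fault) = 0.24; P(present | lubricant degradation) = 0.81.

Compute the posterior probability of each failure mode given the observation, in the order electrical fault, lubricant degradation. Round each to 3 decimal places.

0.558, 0.442

For each hypothesis, the unnormalized posterior weight is prior × likelihood:
  electrical fault: 0.81 × 0.24 = 0.1944
  lubricant degradation: 0.19 × 0.81 = 0.1539
Marginal likelihood of the evidence = 0.3483.
P(electrical fault | evidence) = 0.1944 / 0.3483 ≈ 0.558
P(lubricant degradation | evidence) = 0.1539 / 0.3483 ≈ 0.442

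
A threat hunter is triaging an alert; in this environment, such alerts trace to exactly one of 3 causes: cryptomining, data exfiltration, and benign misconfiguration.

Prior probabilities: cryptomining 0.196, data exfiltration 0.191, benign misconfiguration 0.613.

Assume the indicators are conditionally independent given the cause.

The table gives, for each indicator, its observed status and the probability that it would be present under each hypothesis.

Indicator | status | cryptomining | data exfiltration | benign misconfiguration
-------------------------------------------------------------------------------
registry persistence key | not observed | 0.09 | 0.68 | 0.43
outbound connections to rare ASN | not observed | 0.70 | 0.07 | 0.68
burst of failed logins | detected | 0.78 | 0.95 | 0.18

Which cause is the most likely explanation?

By Bayes' rule with conditional independence, the unnormalized weight for each hypothesis is prior × ∏ likelihoods (using 1 − P(present | H) for each absent indicator):
  cryptomining: 0.196 × (1 − 0.09) × (1 − 0.70) × 0.78 = 0.041736
  data exfiltration: 0.191 × (1 − 0.68) × (1 − 0.07) × 0.95 = 0.054
  benign misconfiguration: 0.613 × (1 − 0.43) × (1 − 0.68) × 0.18 = 0.020126
Normalizing constant Z = 0.041736 + 0.054 + 0.020126 = 0.11586.
P(cryptomining | evidence) ≈ 0.041736 / 0.11586 ≈ 0.360
P(data exfiltration | evidence) ≈ 0.054 / 0.11586 ≈ 0.466
P(benign misconfiguration | evidence) ≈ 0.020126 / 0.11586 ≈ 0.174
The largest is 0.466, so data exfiltration is most probable.

data exfiltration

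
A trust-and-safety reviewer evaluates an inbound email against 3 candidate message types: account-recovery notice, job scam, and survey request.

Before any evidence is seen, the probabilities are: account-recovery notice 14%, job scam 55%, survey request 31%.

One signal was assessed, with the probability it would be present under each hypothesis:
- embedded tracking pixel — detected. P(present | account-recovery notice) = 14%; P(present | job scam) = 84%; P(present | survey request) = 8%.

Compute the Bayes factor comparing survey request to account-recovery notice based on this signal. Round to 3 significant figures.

The Bayes factor is the ratio of the two likelihoods.
  survey request: 0.08
  account-recovery notice: 0.14
Bayes factor = 0.08 / 0.14 ≈ 0.571

0.571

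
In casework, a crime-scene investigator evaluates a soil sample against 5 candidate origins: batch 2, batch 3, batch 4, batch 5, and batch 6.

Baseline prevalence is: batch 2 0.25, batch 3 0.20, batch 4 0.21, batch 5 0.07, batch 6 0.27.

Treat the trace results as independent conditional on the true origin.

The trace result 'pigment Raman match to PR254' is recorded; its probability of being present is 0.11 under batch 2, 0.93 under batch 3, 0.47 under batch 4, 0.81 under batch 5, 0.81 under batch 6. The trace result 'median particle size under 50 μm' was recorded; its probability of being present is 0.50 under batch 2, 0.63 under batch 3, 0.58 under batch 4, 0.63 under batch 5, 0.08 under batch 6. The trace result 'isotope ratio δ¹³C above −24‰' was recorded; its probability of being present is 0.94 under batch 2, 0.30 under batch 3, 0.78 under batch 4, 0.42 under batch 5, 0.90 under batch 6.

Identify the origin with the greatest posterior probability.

batch 4

By Bayes' rule with conditional independence, the unnormalized weight for each hypothesis is prior × ∏ likelihoods:
  batch 2: 0.25 × 0.11 × 0.50 × 0.94 = 0.012925
  batch 3: 0.20 × 0.93 × 0.63 × 0.30 = 0.035154
  batch 4: 0.21 × 0.47 × 0.58 × 0.78 = 0.044652
  batch 5: 0.07 × 0.81 × 0.63 × 0.42 = 0.015003
  batch 6: 0.27 × 0.81 × 0.08 × 0.90 = 0.015746
Normalizing constant Z = 0.012925 + 0.035154 + 0.044652 + 0.015003 + 0.015746 = 0.12348.
P(batch 2 | evidence) ≈ 0.012925 / 0.12348 ≈ 0.105
P(batch 3 | evidence) ≈ 0.035154 / 0.12348 ≈ 0.285
P(batch 4 | evidence) ≈ 0.044652 / 0.12348 ≈ 0.362
P(batch 5 | evidence) ≈ 0.015003 / 0.12348 ≈ 0.121
P(batch 6 | evidence) ≈ 0.015746 / 0.12348 ≈ 0.128
The largest is 0.362, so batch 4 is most probable.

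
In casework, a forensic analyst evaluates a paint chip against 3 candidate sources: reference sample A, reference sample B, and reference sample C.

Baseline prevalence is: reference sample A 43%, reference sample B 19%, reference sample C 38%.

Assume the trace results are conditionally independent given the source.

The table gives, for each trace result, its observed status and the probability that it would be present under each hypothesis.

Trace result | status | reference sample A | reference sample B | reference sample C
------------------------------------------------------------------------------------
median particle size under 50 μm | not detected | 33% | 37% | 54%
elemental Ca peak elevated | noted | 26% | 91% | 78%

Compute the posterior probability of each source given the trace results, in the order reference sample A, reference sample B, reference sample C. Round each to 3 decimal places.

Multiply each prior by the joint likelihood of the trace result pattern (using 1 − P(present | H) for each absent trace result):
  reference sample A: 0.43 × (1 − 0.33) × 0.26 = 0.074906
  reference sample B: 0.19 × (1 − 0.37) × 0.91 = 0.10893
  reference sample C: 0.38 × (1 − 0.54) × 0.78 = 0.13634
Marginal likelihood of the evidence = 0.32018.
P(reference sample A | evidence) = 0.074906 / 0.32018 ≈ 0.234
P(reference sample B | evidence) = 0.10893 / 0.32018 ≈ 0.340
P(reference sample C | evidence) = 0.13634 / 0.32018 ≈ 0.426

0.234, 0.340, 0.426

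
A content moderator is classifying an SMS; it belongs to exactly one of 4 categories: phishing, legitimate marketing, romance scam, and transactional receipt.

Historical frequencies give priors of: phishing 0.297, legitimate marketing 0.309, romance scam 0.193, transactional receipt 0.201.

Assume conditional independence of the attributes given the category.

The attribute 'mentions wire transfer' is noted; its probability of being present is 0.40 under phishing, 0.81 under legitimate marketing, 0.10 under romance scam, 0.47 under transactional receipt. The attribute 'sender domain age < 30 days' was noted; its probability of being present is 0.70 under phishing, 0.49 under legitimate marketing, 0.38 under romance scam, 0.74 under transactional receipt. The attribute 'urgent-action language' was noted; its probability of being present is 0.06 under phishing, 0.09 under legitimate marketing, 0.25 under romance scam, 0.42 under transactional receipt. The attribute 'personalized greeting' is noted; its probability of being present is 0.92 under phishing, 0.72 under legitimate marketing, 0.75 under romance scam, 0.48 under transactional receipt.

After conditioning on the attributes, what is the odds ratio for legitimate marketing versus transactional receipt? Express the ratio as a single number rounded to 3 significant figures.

0.564

Posterior odds equal prior odds times the likelihood ratio; only the two competing hypotheses matter.
  legitimate marketing: 0.309 × 0.81 × 0.49 × 0.09 × 0.72 = 0.0079472
  transactional receipt: 0.201 × 0.47 × 0.74 × 0.42 × 0.48 = 0.014093
Posterior odds = 0.0079472 / 0.014093 ≈ 0.564.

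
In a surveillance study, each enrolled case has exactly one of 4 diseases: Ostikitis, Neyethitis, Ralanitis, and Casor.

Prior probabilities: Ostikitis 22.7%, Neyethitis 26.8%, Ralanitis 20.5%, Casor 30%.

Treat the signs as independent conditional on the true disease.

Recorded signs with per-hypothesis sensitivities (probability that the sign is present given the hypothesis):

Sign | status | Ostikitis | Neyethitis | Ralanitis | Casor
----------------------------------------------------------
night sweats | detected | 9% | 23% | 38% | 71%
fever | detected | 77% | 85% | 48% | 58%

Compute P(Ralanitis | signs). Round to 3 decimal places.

0.163

By Bayes' rule with conditional independence, the unnormalized weight for each hypothesis is prior × ∏ likelihoods:
  Ostikitis: 0.227 × 0.09 × 0.77 = 0.015731
  Neyethitis: 0.268 × 0.23 × 0.85 = 0.052394
  Ralanitis: 0.205 × 0.38 × 0.48 = 0.037392
  Casor: 0.300 × 0.71 × 0.58 = 0.12354
The unnormalized weights sum to 0.22906.
P(Ralanitis | evidence) = 0.037392 / 0.22906 ≈ 0.163.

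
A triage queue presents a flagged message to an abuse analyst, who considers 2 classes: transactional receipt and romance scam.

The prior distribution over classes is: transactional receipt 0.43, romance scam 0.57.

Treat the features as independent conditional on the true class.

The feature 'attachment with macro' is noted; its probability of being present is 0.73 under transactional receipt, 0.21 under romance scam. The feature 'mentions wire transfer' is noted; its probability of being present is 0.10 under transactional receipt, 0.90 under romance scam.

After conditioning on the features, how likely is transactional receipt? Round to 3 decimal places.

0.226

For each hypothesis, the unnormalized posterior weight is prior × product of the feature likelihoods:
  transactional receipt: 0.43 × 0.73 × 0.10 = 0.03139
  romance scam: 0.57 × 0.21 × 0.90 = 0.10773
Normalizing constant Z = 0.03139 + 0.10773 = 0.13912.
P(transactional receipt | evidence) = 0.03139 / 0.13912 ≈ 0.226.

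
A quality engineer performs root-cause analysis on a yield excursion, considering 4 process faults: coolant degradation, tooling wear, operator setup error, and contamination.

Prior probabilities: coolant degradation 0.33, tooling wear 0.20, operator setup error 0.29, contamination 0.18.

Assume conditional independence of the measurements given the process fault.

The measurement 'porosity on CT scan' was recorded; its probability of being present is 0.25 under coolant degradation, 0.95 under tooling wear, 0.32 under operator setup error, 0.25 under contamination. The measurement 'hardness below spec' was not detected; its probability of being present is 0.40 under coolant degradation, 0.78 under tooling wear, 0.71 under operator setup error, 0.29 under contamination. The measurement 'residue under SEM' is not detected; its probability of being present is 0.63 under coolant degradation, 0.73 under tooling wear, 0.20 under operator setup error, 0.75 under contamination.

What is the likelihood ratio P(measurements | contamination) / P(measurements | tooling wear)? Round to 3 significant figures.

Take the product of per-measurement likelihoods under each hypothesis (using 1 − P(present | H) for each absent measurement), then divide.
  contamination: 0.25 × (1 − 0.29) × (1 − 0.75) = 0.044375
  tooling wear: 0.95 × (1 − 0.78) × (1 − 0.73) = 0.05643
Bayes factor = 0.044375 / 0.05643 ≈ 0.786

0.786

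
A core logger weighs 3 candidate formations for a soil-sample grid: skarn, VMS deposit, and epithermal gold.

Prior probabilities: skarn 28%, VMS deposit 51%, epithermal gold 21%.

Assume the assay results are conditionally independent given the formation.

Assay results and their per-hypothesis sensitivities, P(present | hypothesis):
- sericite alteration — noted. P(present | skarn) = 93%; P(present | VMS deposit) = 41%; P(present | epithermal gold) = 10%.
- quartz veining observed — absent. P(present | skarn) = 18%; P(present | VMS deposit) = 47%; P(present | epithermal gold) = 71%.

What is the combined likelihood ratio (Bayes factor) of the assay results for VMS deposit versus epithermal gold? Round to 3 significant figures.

7.49

Take the product of per-assay result likelihoods under each hypothesis (using 1 − P(present | H) for each absent assay result), then divide.
  VMS deposit: 0.41 × (1 − 0.47) = 0.2173
  epithermal gold: 0.10 × (1 − 0.71) = 0.029
Bayes factor = 0.2173 / 0.029 ≈ 7.49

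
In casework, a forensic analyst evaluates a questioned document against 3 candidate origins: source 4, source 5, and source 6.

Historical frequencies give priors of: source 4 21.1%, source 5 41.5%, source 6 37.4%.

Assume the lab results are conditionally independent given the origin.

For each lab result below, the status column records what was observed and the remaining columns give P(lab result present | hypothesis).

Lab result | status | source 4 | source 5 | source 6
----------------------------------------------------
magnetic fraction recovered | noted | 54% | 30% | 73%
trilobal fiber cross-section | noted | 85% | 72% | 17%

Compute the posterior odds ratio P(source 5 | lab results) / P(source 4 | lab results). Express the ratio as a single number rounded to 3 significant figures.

Posterior odds equal prior odds times the likelihood ratio; only the two competing hypotheses matter.
  source 5: 0.415 × 0.30 × 0.72 = 0.08964
  source 4: 0.211 × 0.54 × 0.85 = 0.096849
Posterior odds = 0.08964 / 0.096849 ≈ 0.926.

0.926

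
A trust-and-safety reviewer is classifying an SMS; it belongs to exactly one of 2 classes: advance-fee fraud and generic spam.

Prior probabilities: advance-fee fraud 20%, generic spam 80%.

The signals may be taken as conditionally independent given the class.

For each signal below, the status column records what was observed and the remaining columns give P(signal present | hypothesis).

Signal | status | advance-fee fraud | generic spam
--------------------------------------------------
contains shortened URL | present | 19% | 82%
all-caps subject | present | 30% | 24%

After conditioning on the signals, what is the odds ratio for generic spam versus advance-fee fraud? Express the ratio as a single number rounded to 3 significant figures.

13.8

Posterior odds equal prior odds times the likelihood ratio; only the two competing hypotheses matter.
  generic spam: 0.80 × 0.82 × 0.24 = 0.15744
  advance-fee fraud: 0.20 × 0.19 × 0.30 = 0.0114
Posterior odds = 0.15744 / 0.0114 ≈ 13.8.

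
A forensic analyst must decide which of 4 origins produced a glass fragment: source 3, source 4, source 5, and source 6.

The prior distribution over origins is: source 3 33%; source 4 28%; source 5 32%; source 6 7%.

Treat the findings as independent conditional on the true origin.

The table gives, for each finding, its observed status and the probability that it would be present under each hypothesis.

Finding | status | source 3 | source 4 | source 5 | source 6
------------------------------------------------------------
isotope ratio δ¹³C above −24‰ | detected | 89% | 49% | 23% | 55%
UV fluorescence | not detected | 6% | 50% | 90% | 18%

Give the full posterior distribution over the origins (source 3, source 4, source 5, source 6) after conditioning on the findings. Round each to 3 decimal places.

Multiply each prior by the joint likelihood of the evidence pattern (using 1 − P(present | H) for each absent finding):
  source 3: 0.33 × 0.89 × (1 − 0.06) = 0.27608
  source 4: 0.28 × 0.49 × (1 − 0.50) = 0.0686
  source 5: 0.32 × 0.23 × (1 − 0.90) = 0.00736
  source 6: 0.07 × 0.55 × (1 − 0.18) = 0.03157
Marginal likelihood of the evidence = 0.38361.
P(source 3 | evidence) = 0.27608 / 0.38361 ≈ 0.720
P(source 4 | evidence) = 0.0686 / 0.38361 ≈ 0.179
P(source 5 | evidence) = 0.00736 / 0.38361 ≈ 0.019
P(source 6 | evidence) = 0.03157 / 0.38361 ≈ 0.082

0.720, 0.179, 0.019, 0.082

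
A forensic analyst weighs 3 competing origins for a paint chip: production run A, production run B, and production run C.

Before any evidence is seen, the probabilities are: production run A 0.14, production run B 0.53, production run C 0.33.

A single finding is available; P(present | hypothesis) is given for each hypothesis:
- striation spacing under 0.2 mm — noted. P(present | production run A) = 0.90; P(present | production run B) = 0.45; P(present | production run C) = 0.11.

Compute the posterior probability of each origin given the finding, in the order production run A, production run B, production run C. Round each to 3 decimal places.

Multiply each prior by the likelihood of the finding:
  production run A: 0.14 × 0.90 = 0.126
  production run B: 0.53 × 0.45 = 0.2385
  production run C: 0.33 × 0.11 = 0.0363
Normalizing constant Z = 0.126 + 0.2385 + 0.0363 = 0.4008.
P(production run A | evidence) = 0.126 / 0.4008 ≈ 0.314
P(production run B | evidence) = 0.2385 / 0.4008 ≈ 0.595
P(production run C | evidence) = 0.0363 / 0.4008 ≈ 0.091

0.314, 0.595, 0.091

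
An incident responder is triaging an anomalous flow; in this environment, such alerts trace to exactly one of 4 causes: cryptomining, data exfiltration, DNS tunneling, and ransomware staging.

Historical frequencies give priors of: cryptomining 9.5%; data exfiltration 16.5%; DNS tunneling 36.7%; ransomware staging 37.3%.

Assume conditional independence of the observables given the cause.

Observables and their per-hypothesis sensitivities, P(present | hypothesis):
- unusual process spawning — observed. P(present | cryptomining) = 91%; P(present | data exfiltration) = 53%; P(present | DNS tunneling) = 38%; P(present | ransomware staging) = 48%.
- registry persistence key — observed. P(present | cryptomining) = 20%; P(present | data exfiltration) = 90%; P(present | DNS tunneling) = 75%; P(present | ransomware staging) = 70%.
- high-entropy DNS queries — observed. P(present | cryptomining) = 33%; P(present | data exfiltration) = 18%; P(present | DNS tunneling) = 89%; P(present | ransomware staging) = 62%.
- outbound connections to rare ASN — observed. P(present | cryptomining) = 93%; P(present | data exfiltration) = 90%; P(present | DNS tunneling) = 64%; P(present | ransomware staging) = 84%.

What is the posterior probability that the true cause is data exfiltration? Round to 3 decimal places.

0.089

By Bayes' rule with conditional independence, the unnormalized weight for each hypothesis is prior × ∏ likelihoods:
  cryptomining: 0.095 × 0.91 × 0.20 × 0.33 × 0.93 = 0.0053063
  data exfiltration: 0.165 × 0.53 × 0.90 × 0.18 × 0.90 = 0.01275
  DNS tunneling: 0.367 × 0.38 × 0.75 × 0.89 × 0.64 = 0.059577
  ransomware staging: 0.373 × 0.48 × 0.70 × 0.62 × 0.84 = 0.065271
Marginal likelihood of the evidence = 0.1429.
P(data exfiltration | evidence) = 0.01275 / 0.1429 ≈ 0.089.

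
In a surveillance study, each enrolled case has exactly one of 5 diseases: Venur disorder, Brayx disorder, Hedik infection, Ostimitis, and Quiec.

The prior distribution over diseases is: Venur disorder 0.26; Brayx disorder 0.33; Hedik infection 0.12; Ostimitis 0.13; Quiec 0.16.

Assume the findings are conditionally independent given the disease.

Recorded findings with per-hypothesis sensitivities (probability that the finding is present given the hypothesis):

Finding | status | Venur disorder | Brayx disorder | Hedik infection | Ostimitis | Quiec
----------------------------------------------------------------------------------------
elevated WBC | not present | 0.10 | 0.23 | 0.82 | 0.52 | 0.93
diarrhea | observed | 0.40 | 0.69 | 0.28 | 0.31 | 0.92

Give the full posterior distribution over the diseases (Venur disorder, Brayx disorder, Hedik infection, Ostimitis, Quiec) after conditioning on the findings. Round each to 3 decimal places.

By Bayes' rule with conditional independence, the unnormalized weight for each hypothesis is prior × ∏ likelihoods (using 1 − P(present | H) for each absent finding):
  Venur disorder: 0.26 × (1 − 0.10) × 0.40 = 0.0936
  Brayx disorder: 0.33 × (1 − 0.23) × 0.69 = 0.17533
  Hedik infection: 0.12 × (1 − 0.82) × 0.28 = 0.006048
  Ostimitis: 0.13 × (1 − 0.52) × 0.31 = 0.019344
  Quiec: 0.16 × (1 − 0.93) × 0.92 = 0.010304
Normalizing constant Z = 0.0936 + 0.17533 + 0.006048 + 0.019344 + 0.010304 = 0.30462.
P(Venur disorder | evidence) = 0.0936 / 0.30462 ≈ 0.307
P(Brayx disorder | evidence) = 0.17533 / 0.30462 ≈ 0.576
P(Hedik infection | evidence) = 0.006048 / 0.30462 ≈ 0.020
P(Ostimitis | evidence) = 0.019344 / 0.30462 ≈ 0.064
P(Quiec | evidence) = 0.010304 / 0.30462 ≈ 0.034

0.307, 0.576, 0.020, 0.064, 0.034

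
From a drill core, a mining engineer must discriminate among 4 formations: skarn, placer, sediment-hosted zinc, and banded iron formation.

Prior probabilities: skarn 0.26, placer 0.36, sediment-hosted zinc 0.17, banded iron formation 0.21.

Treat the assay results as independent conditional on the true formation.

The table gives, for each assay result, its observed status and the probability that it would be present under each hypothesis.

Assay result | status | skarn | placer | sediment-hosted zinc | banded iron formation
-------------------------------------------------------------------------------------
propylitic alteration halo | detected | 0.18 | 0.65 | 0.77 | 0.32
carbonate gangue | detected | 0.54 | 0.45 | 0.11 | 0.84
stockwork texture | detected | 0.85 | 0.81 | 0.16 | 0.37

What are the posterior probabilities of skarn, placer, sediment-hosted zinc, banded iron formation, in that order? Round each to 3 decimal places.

0.165, 0.656, 0.018, 0.161

By Bayes' rule with conditional independence, the unnormalized weight for each hypothesis is prior × ∏ likelihoods:
  skarn: 0.26 × 0.18 × 0.54 × 0.85 = 0.021481
  placer: 0.36 × 0.65 × 0.45 × 0.81 = 0.085293
  sediment-hosted zinc: 0.17 × 0.77 × 0.11 × 0.16 = 0.0023038
  banded iron formation: 0.21 × 0.32 × 0.84 × 0.37 = 0.020886
The unnormalized weights sum to 0.12996.
P(skarn | evidence) = 0.021481 / 0.12996 ≈ 0.165
P(placer | evidence) = 0.085293 / 0.12996 ≈ 0.656
P(sediment-hosted zinc | evidence) = 0.0023038 / 0.12996 ≈ 0.018
P(banded iron formation | evidence) = 0.020886 / 0.12996 ≈ 0.161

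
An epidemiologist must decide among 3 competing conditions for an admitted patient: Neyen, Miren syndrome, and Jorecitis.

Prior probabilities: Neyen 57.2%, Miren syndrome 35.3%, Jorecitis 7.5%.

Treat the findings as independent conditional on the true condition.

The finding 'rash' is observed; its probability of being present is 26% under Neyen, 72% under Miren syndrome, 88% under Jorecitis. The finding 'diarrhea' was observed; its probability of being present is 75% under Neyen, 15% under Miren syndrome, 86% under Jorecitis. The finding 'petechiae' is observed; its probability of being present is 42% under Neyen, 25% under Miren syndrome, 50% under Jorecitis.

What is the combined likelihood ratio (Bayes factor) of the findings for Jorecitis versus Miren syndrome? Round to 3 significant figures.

The Bayes factor is the ratio of the joint likelihoods of the evidence pattern under the two hypotheses.
  Jorecitis: 0.88 × 0.86 × 0.50 = 0.3784
  Miren syndrome: 0.72 × 0.15 × 0.25 = 0.027
Bayes factor = 0.3784 / 0.027 ≈ 14.0

14.0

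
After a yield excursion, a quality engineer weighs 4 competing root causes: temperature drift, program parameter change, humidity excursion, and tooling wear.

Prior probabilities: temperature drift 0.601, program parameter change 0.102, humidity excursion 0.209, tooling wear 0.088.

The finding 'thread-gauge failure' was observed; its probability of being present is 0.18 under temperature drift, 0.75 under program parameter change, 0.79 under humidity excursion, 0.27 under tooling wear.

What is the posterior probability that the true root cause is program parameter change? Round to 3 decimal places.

For each hypothesis, the unnormalized posterior weight is prior × likelihood:
  temperature drift: 0.601 × 0.18 = 0.10818
  program parameter change: 0.102 × 0.75 = 0.0765
  humidity excursion: 0.209 × 0.79 = 0.16511
  tooling wear: 0.088 × 0.27 = 0.02376
Normalizing constant Z = 0.10818 + 0.0765 + 0.16511 + 0.02376 = 0.37355.
P(program parameter change | evidence) = 0.0765 / 0.37355 ≈ 0.205.

0.205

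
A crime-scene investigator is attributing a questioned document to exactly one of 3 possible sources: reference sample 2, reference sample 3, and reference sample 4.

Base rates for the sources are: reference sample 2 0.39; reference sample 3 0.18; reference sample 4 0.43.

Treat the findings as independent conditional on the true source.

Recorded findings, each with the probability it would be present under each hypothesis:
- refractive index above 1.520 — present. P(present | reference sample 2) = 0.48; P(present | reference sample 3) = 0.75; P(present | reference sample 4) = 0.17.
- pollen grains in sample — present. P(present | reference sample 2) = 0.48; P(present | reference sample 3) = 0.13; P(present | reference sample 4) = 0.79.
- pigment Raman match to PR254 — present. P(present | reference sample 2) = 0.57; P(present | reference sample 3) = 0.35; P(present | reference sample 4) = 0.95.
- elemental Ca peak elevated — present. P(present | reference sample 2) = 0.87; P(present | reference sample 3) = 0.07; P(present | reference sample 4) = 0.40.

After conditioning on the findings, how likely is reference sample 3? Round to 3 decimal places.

By Bayes' rule with conditional independence, the unnormalized weight for each hypothesis is prior × ∏ likelihoods:
  reference sample 2: 0.39 × 0.48 × 0.48 × 0.57 × 0.87 = 0.04456
  reference sample 3: 0.18 × 0.75 × 0.13 × 0.35 × 0.07 = 0.00042998
  reference sample 4: 0.43 × 0.17 × 0.79 × 0.95 × 0.40 = 0.021945
Normalizing constant Z = 0.04456 + 0.00042998 + 0.021945 = 0.066934.
P(reference sample 3 | evidence) = 0.00042998 / 0.066934 ≈ 0.006.

0.006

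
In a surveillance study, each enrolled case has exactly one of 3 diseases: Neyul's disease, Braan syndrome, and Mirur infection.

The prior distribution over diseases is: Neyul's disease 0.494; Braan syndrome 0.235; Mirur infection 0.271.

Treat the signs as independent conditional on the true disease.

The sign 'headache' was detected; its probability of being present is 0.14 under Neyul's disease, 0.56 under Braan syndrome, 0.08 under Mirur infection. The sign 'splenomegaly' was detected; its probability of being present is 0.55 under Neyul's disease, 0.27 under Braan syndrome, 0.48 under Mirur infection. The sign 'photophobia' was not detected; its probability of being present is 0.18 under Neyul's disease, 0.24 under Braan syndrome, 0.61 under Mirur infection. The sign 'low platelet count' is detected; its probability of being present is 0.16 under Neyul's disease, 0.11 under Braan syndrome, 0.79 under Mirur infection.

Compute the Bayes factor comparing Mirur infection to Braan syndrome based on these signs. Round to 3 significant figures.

0.936

The Bayes factor is the ratio of the joint likelihoods of the sign pattern under the two hypotheses (using 1 − P(present | H) for each absent sign).
  Mirur infection: 0.08 × 0.48 × (1 − 0.61) × 0.79 = 0.011831
  Braan syndrome: 0.56 × 0.27 × (1 − 0.24) × 0.11 = 0.01264
Bayes factor = 0.011831 / 0.01264 ≈ 0.936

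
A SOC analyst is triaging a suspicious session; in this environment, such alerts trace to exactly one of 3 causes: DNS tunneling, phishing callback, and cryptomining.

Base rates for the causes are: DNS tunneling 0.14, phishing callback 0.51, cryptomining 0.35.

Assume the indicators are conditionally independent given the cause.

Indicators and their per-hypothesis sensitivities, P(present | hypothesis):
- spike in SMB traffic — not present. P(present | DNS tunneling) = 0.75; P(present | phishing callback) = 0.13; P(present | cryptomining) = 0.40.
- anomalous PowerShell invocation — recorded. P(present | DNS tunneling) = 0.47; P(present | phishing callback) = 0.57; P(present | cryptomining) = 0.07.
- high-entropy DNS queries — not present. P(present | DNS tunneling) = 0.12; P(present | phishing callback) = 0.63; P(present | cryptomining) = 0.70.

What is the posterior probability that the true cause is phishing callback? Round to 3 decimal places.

For each hypothesis, the unnormalized posterior weight is prior × product of the indicator likelihoods (using 1 − P(present | H) for each absent indicator):
  DNS tunneling: 0.14 × (1 − 0.75) × 0.47 × (1 − 0.12) = 0.014476
  phishing callback: 0.51 × (1 − 0.13) × 0.57 × (1 − 0.63) = 0.093576
  cryptomining: 0.35 × (1 − 0.40) × 0.07 × (1 − 0.70) = 0.00441
The unnormalized weights sum to 0.11246.
P(phishing callback | evidence) = 0.093576 / 0.11246 ≈ 0.832.

0.832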